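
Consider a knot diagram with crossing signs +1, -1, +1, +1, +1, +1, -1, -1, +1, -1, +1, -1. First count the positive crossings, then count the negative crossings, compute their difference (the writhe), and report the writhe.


Step 1: Count positive crossings (+1).
Positive crossings: 7
Step 2: Count negative crossings (-1).
Negative crossings: 5
Step 3: Writhe = (positive) - (negative)
w = 7 - 5 = 2
Step 4: |w| = 2, and w is positive

2


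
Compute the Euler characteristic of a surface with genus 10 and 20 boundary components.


chi = 2 - 2g - b
= 2 - 2*10 - 20
= 2 - 20 - 20 = -38

-38


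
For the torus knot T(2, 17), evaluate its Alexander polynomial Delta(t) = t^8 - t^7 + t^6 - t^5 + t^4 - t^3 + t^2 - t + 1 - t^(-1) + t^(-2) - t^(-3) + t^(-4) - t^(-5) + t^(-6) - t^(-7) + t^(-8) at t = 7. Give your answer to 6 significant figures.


Substituting t = 7 into Delta(t) = t^8 - t^7 + t^6 - t^5 + t^4 - t^3 + t^2 - t + 1 - t^(-1) + t^(-2) - t^(-3) + t^(-4) - t^(-5) + t^(-6) - t^(-7) + t^(-8):
Term values: (5764801) + (-823543) + (117649) + (-16807) + (2401) + (-343) + (49) + (-7) + (1) + (-0.142857) + (0.0204082) + (-0.00291545) + (0.000416493) + (-5.9499e-05) + (8.49986e-06) + (-1.21427e-06) + (1.73467e-07)
Sum = 5044200.875
Rounded to 6 significant figures: 5.0442e+06

5.0442e+06


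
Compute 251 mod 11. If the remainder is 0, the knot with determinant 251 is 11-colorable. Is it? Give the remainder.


Step 1: A knot is p-colorable if and only if p divides its determinant.
Step 2: Compute 251 mod 11.
251 = 22 * 11 + 9
Step 3: 251 mod 11 = 9
Step 4: The knot is 11-colorable: no

9


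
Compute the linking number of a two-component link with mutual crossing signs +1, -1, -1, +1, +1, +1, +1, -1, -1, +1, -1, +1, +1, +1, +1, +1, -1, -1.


Step 1: Count positive crossings: 11
Step 2: Count negative crossings: 7
Step 3: Sum of signs = 11 - 7 = 4
Step 4: Linking number = sum/2 = 4/2 = 2

2


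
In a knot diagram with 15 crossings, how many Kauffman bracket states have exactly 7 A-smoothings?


We choose which 7 of 15 crossings get A-smoothings.
C(15, 7) = 15! / (7! * 8!)
= 6435

6435


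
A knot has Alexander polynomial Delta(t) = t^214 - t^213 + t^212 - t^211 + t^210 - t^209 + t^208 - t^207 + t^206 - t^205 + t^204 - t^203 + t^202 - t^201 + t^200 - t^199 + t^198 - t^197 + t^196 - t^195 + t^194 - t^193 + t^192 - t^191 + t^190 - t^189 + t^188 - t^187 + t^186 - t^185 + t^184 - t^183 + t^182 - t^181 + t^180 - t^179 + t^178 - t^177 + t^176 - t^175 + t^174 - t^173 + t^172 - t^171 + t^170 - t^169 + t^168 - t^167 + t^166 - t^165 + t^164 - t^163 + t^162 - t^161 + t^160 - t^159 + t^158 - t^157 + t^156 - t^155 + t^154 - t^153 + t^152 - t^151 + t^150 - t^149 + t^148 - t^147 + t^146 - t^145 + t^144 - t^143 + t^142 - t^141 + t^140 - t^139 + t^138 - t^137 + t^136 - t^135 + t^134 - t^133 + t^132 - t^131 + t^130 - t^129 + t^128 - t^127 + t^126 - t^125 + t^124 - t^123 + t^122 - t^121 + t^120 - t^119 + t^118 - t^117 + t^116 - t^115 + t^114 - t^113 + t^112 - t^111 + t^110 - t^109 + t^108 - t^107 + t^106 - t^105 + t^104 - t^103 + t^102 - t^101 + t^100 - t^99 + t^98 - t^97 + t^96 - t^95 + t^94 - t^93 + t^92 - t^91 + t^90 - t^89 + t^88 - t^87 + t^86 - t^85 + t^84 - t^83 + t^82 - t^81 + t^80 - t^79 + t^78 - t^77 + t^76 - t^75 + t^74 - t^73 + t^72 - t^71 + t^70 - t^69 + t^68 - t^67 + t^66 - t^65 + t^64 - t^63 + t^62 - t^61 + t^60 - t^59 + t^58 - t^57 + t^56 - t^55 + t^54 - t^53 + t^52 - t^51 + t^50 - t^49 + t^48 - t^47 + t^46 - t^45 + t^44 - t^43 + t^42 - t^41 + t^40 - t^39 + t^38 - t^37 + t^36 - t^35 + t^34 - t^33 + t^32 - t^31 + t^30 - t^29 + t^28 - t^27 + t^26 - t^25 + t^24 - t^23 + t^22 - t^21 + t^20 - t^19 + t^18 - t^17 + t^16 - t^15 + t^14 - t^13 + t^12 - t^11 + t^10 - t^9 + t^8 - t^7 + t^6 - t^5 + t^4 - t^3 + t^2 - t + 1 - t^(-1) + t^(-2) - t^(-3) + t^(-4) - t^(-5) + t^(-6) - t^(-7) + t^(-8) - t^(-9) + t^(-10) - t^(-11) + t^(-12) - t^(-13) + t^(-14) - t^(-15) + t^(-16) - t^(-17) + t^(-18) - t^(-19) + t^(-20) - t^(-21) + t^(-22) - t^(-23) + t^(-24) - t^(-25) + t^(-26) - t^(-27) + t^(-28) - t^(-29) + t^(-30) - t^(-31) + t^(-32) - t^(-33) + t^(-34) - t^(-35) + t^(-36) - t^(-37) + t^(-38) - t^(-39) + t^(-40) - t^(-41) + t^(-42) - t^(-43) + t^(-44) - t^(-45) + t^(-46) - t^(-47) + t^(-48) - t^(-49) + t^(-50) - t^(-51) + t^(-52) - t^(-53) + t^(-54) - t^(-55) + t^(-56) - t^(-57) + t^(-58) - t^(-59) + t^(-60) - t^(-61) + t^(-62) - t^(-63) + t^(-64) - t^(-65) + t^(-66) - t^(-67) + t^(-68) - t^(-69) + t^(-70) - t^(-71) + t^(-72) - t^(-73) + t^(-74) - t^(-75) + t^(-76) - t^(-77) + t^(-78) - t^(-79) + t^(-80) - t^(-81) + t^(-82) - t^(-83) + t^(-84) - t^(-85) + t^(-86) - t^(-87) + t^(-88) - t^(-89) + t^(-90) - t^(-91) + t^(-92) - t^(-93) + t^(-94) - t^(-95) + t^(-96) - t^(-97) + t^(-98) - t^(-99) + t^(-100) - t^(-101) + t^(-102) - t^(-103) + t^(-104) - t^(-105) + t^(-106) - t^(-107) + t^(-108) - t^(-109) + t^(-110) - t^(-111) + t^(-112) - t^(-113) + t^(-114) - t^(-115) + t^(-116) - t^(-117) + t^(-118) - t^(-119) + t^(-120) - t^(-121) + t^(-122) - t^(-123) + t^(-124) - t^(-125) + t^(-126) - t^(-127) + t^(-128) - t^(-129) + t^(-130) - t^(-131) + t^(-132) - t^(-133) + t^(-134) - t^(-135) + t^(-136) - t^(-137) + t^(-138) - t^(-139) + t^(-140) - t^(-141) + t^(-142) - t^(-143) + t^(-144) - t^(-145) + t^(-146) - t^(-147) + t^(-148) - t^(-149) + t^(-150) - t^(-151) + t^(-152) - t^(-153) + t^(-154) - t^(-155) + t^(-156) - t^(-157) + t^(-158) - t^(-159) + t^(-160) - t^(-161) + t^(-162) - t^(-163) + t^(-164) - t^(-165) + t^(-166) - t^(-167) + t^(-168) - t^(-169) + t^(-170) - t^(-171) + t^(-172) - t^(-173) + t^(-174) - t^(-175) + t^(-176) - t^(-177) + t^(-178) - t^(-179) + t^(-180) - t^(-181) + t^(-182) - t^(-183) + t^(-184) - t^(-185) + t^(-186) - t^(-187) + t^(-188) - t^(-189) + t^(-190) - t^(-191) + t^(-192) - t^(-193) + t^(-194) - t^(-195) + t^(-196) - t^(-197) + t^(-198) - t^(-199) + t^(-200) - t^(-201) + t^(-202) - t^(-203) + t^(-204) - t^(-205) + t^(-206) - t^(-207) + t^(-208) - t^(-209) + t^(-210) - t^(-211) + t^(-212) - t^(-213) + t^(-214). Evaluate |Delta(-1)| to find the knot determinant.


Step 1: The polynomial has 429 terms with alternating signs, exponents from 214 down to -214.
Step 2: Substitute t = -1. The i-th term has coefficient (-1)^i and exponent (m-i),
  so its value is (-1)^i * (-1)^(m-i) = (-1)^m = 1 for every i.
Step 3: All 429 terms equal 1, so Delta(-1) = 429 * (1) = 429
Step 4: |Delta(-1)| = 429

429


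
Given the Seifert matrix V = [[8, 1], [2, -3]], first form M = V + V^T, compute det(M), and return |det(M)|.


Step 1: Form V + V^T where V = [[8, 1], [2, -3]]
  V^T = [[8, 2], [1, -3]]
  V + V^T = [[16, 3], [3, -6]]
Step 2: det(V + V^T) = 16*(-6) - 3*3
  = -96 - 9 = -105
Step 3: Knot determinant = |det(V + V^T)| = |-105| = 105

105


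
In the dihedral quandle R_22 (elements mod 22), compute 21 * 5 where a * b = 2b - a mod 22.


21 * 5 = 2*5 - 21 mod 22
= 10 - 21 mod 22
= -11 mod 22 = 11

11


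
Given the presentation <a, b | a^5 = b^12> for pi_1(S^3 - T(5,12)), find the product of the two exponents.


The relation is a^5 = b^12.
Product of exponents = 5 * 12
= 60

60


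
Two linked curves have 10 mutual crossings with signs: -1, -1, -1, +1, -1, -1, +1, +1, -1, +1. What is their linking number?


Step 1: Count positive crossings: 4
Step 2: Count negative crossings: 6
Step 3: Sum of signs = 4 - 6 = -2
Step 4: Linking number = sum/2 = -2/2 = -1

-1


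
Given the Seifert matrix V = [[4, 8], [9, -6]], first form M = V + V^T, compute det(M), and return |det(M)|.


Step 1: Form V + V^T where V = [[4, 8], [9, -6]]
  V^T = [[4, 9], [8, -6]]
  V + V^T = [[8, 17], [17, -12]]
Step 2: det(V + V^T) = 8*(-12) - 17*17
  = -96 - 289 = -385
Step 3: Knot determinant = |det(V + V^T)| = |-385| = 385

385


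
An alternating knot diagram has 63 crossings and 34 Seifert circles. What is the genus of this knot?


For alternating knots, g = (c - s + 1)/2.
= (63 - 34 + 1)/2
= 30/2 = 15

15


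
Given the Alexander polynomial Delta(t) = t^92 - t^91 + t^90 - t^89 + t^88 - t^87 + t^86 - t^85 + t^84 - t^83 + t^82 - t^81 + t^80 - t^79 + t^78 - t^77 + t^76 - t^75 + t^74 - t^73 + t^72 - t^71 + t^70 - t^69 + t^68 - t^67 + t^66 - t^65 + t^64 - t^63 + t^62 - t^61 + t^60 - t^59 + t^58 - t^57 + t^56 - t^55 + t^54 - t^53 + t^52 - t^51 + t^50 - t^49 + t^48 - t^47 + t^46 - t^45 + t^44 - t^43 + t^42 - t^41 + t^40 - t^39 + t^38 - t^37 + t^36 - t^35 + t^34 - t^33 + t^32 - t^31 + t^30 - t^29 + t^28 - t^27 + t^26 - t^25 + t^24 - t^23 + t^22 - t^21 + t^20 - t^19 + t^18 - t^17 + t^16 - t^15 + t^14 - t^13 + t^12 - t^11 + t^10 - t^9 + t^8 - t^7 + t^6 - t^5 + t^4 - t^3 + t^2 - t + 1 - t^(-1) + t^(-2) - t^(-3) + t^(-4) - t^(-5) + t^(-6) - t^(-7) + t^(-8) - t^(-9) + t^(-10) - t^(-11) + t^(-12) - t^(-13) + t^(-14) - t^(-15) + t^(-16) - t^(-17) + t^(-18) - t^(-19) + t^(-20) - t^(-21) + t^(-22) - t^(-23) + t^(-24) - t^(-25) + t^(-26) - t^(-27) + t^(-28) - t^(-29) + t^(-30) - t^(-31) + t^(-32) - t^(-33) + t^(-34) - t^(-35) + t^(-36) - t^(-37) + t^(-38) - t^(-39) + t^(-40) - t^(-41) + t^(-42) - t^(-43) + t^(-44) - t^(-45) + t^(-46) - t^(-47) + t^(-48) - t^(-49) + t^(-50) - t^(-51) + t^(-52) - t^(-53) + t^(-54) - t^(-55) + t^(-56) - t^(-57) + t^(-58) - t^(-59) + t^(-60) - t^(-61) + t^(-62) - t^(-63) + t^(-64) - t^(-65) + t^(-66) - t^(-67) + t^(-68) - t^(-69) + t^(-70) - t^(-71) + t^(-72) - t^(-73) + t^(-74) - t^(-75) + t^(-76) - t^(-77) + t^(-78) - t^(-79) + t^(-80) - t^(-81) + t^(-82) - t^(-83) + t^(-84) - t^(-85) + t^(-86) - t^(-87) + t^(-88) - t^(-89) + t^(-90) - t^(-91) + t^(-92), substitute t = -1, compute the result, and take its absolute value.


Step 1: The polynomial has 185 terms with alternating signs, exponents from 92 down to -92.
Step 2: Substitute t = -1. The i-th term has coefficient (-1)^i and exponent (m-i),
  so its value is (-1)^i * (-1)^(m-i) = (-1)^m = 1 for every i.
Step 3: All 185 terms equal 1, so Delta(-1) = 185 * (1) = 185
Step 4: |Delta(-1)| = 185

185


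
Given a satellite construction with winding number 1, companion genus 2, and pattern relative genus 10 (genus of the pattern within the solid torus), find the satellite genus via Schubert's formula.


Schubert: g(satellite) = g_rel(pattern) + |winding| * g(companion),
where g_rel(pattern) is the genus of the pattern relative to the solid torus.
= 10 + 1 * 2
= 10 + 2 = 12

12


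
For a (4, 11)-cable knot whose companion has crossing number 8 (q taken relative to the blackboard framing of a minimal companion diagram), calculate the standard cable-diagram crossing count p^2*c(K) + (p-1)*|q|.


Step 1: Each of the c(K) crossings of the companion diagram becomes p*p = p^2 crossings among the p parallel strands, and each of the |q| twists s_1 s_2 ... s_(p-1) adds (p-1) crossings.
  Crossings = p^2 * c(K) + (p-1)*|q|
Step 2: = 4^2 * 8 + (4-1)*11
Step 3: = 16*8 + 3*11
Step 4: = 128 + 33 = 161

161


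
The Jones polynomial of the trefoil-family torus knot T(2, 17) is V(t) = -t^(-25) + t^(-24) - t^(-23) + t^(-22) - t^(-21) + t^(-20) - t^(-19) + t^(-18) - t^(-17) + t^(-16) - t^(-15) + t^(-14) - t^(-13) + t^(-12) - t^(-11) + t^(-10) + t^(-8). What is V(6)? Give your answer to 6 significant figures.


Substituting t = 6 into V(t) = -t^(-25) + t^(-24) - t^(-23) + t^(-22) - t^(-21) + t^(-20) - t^(-19) + t^(-18) - t^(-17) + t^(-16) - t^(-15) + t^(-14) - t^(-13) + t^(-12) - t^(-11) + t^(-10) + t^(-8):
  (-)t^(-25) = -3.51738e-20
  (+)t^(-24) = 2.11043e-19
  (-)t^(-23) = -1.26626e-18
  (+)t^(-22) = 7.59753e-18
  (-)t^(-21) = -4.55852e-17
  (+)t^(-20) = 2.73511e-16
  (-)t^(-19) = -1.64107e-15
  (+)t^(-18) = 9.8464e-15
  (-)t^(-17) = -5.90784e-14
  (+)t^(-16) = 3.5447e-13
  (-)t^(-15) = -2.12682e-12
  (+)t^(-14) = 1.27609e-11
  (-)t^(-13) = -7.65656e-11
  (+)t^(-12) = 4.59394e-10
  (-)t^(-11) = -2.75636e-09
  (+)t^(-10) = 1.65382e-08
  (+)t^(-8) = 5.95374e-07
Sum = (-3.51738e-20) + (2.11043e-19) + (-1.26626e-18) + (7.59753e-18) + (-4.55852e-17) + (2.73511e-16) + (-1.64107e-15) + (9.8464e-15) + (-5.90784e-14) + (3.5447e-13) + (-2.12682e-12) + (1.27609e-11) + (-7.65656e-11) + (4.59394e-10) + (-2.75636e-09) + (1.65382e-08) + (5.95374e-07)
= 6.095497565e-07
Rounded to 6 significant figures: 6.0955e-07

6.0955e-07


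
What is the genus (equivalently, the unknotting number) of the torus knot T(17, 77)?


For a torus knot T(p,q), both the unknotting number and genus equal (p-1)(q-1)/2.
= (17-1)(77-1)/2
= 16*76/2
= 1216/2 = 608

608


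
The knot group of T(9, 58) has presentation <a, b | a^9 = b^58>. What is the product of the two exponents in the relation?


The relation is a^9 = b^58.
Product of exponents = 9 * 58
= 522

522


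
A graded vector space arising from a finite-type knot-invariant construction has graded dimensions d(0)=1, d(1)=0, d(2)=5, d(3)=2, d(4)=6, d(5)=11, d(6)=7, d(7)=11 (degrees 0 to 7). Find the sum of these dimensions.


Total dimension = d(0) + d(1) + ... + d(7)
= 1 + 0 + 5 + 2 + 6 + 11 + 7 + 11
= 43

43


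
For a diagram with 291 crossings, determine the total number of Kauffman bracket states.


Each crossing contributes 2 choices (A-smoothing or B-smoothing).
Total states = 2^291 = 3978585891278293137243057985174566720803649206378781739523711815145275976100267004264448

3978585891278293137243057985174566720803649206378781739523711815145275976100267004264448


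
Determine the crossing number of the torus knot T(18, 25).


For a torus knot T(p, q) with gcd(p,q)=1,
the crossing number is min(p*(q-1), q*(p-1)).
p*(q-1) = 18*24 = 432
q*(p-1) = 25*17 = 425
min(432, 425) = 425

425


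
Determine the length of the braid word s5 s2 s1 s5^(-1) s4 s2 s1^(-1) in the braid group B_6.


The word length counts the number of generators (including inverses).
Listing each generator: s5, s2, s1, s5^(-1), s4, s2, s1^(-1)
There are 7 generators in this braid word.

7


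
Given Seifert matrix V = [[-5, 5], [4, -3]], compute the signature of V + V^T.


Step 1: V + V^T = [[-10, 9], [9, -6]]
Step 2: trace = -16, det = -21
Step 3: Discriminant = (-16)^2 - 4*(-21) = 340
Step 4: Eigenvalues: 1.21954, -17.2195
Step 5: Signature = (# positive eigenvalues) - (# negative eigenvalues) = 0

0


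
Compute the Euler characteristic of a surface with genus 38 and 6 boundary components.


chi = 2 - 2g - b
= 2 - 2*38 - 6
= 2 - 76 - 6 = -80

-80


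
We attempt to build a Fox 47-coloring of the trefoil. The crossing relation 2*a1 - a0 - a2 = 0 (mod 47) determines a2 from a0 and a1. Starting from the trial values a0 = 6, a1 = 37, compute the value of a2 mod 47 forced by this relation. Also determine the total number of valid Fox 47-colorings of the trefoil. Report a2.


Step 1: Apply the given crossing relation 2*a1 - a0 - a2 = 0 (mod 47).
  a2 = 2*a1 - a0 mod 47
  a2 = 2*37 - 6 mod 47
  a2 = 74 - 6 mod 47
  a2 = 68 mod 47 = 21
Step 2: The trefoil has determinant 3.
  Number of Fox p-colorings (p prime) is p^2 if p = 3, else p.
  Since 47 does not divide 3, only trivial (constant) colorings exist.
  (So the trial a0 = 6, a1 = 37 with a0 != a1 does NOT extend to a valid coloring of the whole trefoil: the other two crossing relations require 3*(a1 - a0) = 0 (mod 47), which fails.)
  Total colorings = 47
Step 3: a2 = 21, total Fox 47-colorings = 47

21


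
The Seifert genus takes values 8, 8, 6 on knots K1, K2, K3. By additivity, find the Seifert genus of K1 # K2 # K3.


The Seifert genus is additive under connected sum.
Seifert genus(K1 # K2 # K3) = (8) + (8) + (6)
= 22

22


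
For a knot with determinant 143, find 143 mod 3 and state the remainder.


Step 1: A knot is p-colorable if and only if p divides its determinant.
Step 2: Compute 143 mod 3.
143 = 47 * 3 + 2
Step 3: 143 mod 3 = 2
Step 4: The knot is 3-colorable: no

2


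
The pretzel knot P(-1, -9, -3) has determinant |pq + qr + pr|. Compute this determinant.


Step 1: Compute pq + qr + pr.
pq = (-1)*(-9) = 9
qr = (-9)*(-3) = 27
pr = (-1)*(-3) = 3
pq + qr + pr = 9 + 27 + 3 = 39
Step 2: Take absolute value.
det(P(-1,-9,-3)) = |39| = 39

39


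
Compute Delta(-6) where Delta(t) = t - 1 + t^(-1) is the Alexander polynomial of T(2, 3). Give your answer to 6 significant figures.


Substituting t = -6 into Delta(t) = t - 1 + t^(-1):
Term values: (-6) + (-1) + (-0.166667)
Sum = -7.166666667
Rounded to 6 significant figures: -7.16667

-7.16667


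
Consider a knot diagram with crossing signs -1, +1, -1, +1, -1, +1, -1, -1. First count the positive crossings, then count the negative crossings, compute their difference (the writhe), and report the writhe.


Step 1: Count positive crossings (+1).
Positive crossings: 3
Step 2: Count negative crossings (-1).
Negative crossings: 5
Step 3: Writhe = (positive) - (negative)
w = 3 - 5 = -2
Step 4: |w| = 2, and w is negative

-2


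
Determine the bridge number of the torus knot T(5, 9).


The bridge number of T(p,q) is min(p,q).
min(5, 9) = 5

5


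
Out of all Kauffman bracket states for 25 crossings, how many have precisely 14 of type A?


We choose which 14 of 25 crossings get A-smoothings.
C(25, 14) = 25! / (14! * 11!)
= 4457400

4457400


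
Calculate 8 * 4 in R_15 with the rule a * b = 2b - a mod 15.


8 * 4 = 2*4 - 8 mod 15
= 8 - 8 mod 15
= 0 mod 15 = 0

0


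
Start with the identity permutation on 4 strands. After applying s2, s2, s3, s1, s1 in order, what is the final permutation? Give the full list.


Starting with identity [1, 2, 3, 4].
Apply generators in sequence:
  After s2: [1, 3, 2, 4]
  After s2: [1, 2, 3, 4]
  After s3: [1, 2, 4, 3]
  After s1: [2, 1, 4, 3]
  After s1: [1, 2, 4, 3]
Final permutation: [1, 2, 4, 3]

[1, 2, 4, 3]


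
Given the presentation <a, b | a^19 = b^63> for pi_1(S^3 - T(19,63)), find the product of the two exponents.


The relation is a^19 = b^63.
Product of exponents = 19 * 63
= 1197

1197


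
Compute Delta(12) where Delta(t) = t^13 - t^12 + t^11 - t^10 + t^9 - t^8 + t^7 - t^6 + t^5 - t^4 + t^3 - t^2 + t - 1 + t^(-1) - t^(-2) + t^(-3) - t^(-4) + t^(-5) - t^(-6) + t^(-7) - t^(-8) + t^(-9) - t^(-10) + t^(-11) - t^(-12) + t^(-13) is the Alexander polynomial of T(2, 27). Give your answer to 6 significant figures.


Substituting t = 12 into Delta(t) = t^13 - t^12 + t^11 - t^10 + t^9 - t^8 + t^7 - t^6 + t^5 - t^4 + t^3 - t^2 + t - 1 + t^(-1) - t^(-2) + t^(-3) - t^(-4) + t^(-5) - t^(-6) + t^(-7) - t^(-8) + t^(-9) - t^(-10) + t^(-11) - t^(-12) + t^(-13):
Term values: (106993205379072) + (-8916100448256) + (743008370688) + (-61917364224) + (5159780352) + (-429981696) + (35831808) + (-2985984) + (248832) + (-20736) + (1728) + (-144) + (12) + (-1) + (0.0833333) + (-0.00694444) + (0.000578704) + (-4.82253e-05) + (4.01878e-06) + (-3.34898e-07) + (2.79082e-08) + (-2.32568e-09) + (1.93807e-10) + (-1.61506e-11) + (1.34588e-12) + (-1.12157e-13) + (9.34639e-15)
Sum = 9.876295881e+13
Rounded to 6 significant figures: 9.8763e+13

9.8763e+13


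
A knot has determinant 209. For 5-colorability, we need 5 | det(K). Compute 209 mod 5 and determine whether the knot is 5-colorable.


Step 1: A knot is p-colorable if and only if p divides its determinant.
Step 2: Compute 209 mod 5.
209 = 41 * 5 + 4
Step 3: 209 mod 5 = 4
Step 4: The knot is 5-colorable: no

4


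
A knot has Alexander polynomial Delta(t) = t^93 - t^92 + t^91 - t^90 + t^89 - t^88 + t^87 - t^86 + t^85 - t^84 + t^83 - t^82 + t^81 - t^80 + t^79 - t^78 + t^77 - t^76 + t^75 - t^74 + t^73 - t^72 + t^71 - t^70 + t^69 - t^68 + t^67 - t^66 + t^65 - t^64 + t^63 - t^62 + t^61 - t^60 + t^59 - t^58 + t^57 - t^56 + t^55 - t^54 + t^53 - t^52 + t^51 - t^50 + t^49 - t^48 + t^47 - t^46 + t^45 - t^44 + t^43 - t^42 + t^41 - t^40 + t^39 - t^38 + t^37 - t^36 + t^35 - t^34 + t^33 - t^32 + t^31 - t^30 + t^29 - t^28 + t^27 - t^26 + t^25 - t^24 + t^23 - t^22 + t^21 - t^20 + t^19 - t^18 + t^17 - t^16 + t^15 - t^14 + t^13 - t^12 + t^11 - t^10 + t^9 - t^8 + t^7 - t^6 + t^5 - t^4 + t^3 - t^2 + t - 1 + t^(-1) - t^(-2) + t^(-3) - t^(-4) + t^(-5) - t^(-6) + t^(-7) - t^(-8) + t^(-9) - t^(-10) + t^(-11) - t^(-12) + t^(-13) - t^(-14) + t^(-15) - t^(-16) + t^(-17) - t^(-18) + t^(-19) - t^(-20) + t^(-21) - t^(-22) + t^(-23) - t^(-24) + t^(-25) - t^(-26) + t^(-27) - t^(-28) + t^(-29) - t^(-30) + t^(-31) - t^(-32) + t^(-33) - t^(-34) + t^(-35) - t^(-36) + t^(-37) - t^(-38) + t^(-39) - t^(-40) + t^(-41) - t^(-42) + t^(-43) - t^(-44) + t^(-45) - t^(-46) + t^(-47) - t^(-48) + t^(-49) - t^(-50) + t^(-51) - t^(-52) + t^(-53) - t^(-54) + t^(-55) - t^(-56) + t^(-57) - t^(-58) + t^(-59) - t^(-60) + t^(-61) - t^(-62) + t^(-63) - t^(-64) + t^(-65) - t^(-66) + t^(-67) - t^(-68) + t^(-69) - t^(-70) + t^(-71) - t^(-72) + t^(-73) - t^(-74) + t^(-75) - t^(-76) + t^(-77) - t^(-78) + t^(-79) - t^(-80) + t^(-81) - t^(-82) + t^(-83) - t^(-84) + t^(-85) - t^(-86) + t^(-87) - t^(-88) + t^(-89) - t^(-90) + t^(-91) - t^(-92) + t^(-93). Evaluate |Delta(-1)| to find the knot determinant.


Step 1: The polynomial has 187 terms with alternating signs, exponents from 93 down to -93.
Step 2: Substitute t = -1. The i-th term has coefficient (-1)^i and exponent (m-i),
  so its value is (-1)^i * (-1)^(m-i) = (-1)^m = -1 for every i.
Step 3: All 187 terms equal -1, so Delta(-1) = 187 * (-1) = -187
Step 4: |Delta(-1)| = 187

187


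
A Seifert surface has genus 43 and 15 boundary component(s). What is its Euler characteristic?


chi = 2 - 2g - b
= 2 - 2*43 - 15
= 2 - 86 - 15 = -99

-99


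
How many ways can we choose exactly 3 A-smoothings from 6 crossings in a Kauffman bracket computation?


We choose which 3 of 6 crossings get A-smoothings.
C(6, 3) = 6! / (3! * 3!)
= 20

20


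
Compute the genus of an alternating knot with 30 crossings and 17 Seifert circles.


For alternating knots, g = (c - s + 1)/2.
= (30 - 17 + 1)/2
= 14/2 = 7

7


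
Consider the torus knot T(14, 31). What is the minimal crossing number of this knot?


For a torus knot T(p, q) with gcd(p,q)=1,
the crossing number is min(p*(q-1), q*(p-1)).
p*(q-1) = 14*30 = 420
q*(p-1) = 31*13 = 403
min(420, 403) = 403

403


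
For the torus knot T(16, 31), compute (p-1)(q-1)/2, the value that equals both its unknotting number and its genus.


For a torus knot T(p,q), both the unknotting number and genus equal (p-1)(q-1)/2.
= (16-1)(31-1)/2
= 15*30/2
= 450/2 = 225

225


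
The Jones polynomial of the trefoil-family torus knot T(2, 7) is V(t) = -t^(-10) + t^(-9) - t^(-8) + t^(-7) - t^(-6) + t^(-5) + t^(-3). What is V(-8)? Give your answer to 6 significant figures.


Substituting t = -8 into V(t) = -t^(-10) + t^(-9) - t^(-8) + t^(-7) - t^(-6) + t^(-5) + t^(-3):
  (-)t^(-10) = -9.31323e-10
  (+)t^(-9) = -7.45058e-09
  (-)t^(-8) = -5.96046e-08
  (+)t^(-7) = -4.76837e-07
  (-)t^(-6) = -3.8147e-06
  (+)t^(-5) = -3.05176e-05
  (+)t^(-3) = -0.00195312
Sum = (-9.31323e-10) + (-7.45058e-09) + (-5.96046e-08) + (-4.76837e-07) + (-3.8147e-06) + (-3.05176e-05) + (-0.00195312)
= -0.001988002099
Rounded to 6 significant figures: -0.001988

-0.001988


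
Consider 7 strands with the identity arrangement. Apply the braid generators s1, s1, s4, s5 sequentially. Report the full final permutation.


Starting with identity [1, 2, 3, 4, 5, 6, 7].
Apply generators in sequence:
  After s1: [2, 1, 3, 4, 5, 6, 7]
  After s1: [1, 2, 3, 4, 5, 6, 7]
  After s4: [1, 2, 3, 5, 4, 6, 7]
  After s5: [1, 2, 3, 5, 6, 4, 7]
Final permutation: [1, 2, 3, 5, 6, 4, 7]

[1, 2, 3, 5, 6, 4, 7]


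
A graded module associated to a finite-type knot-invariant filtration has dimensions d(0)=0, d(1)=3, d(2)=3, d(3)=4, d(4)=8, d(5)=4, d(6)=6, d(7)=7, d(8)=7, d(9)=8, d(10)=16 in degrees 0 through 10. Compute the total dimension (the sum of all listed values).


Total dimension = d(0) + d(1) + ... + d(10)
= 0 + 3 + 3 + 4 + 8 + 4 + 6 + 7 + 7 + 8 + 16
= 66

66


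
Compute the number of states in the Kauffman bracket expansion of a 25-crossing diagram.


Each crossing contributes 2 choices (A-smoothing or B-smoothing).
Total states = 2^25 = 33554432

33554432


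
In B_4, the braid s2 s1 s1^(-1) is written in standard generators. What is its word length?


The word length counts the number of generators (including inverses).
Listing each generator: s2, s1, s1^(-1)
There are 3 generators in this braid word.

3


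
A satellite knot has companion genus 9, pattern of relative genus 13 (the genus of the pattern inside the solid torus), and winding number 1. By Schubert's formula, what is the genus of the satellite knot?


Schubert: g(satellite) = g_rel(pattern) + |winding| * g(companion),
where g_rel(pattern) is the genus of the pattern relative to the solid torus.
= 13 + 1 * 9
= 13 + 9 = 22

22


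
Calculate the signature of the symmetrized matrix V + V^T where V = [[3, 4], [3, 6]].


Step 1: V + V^T = [[6, 7], [7, 12]]
Step 2: trace = 18, det = 23
Step 3: Discriminant = 18^2 - 4*23 = 232
Step 4: Eigenvalues: 16.6158, 1.38423
Step 5: Signature = (# positive eigenvalues) - (# negative eigenvalues) = 2

2


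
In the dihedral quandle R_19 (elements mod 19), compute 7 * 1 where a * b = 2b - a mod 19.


7 * 1 = 2*1 - 7 mod 19
= 2 - 7 mod 19
= -5 mod 19 = 14

14


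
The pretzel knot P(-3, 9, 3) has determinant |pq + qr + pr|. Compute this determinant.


Step 1: Compute pq + qr + pr.
pq = (-3)*9 = -27
qr = 9*3 = 27
pr = (-3)*3 = -9
pq + qr + pr = -27 + 27 + (-9) = -9
Step 2: Take absolute value.
det(P(-3,9,3)) = |-9| = 9

9


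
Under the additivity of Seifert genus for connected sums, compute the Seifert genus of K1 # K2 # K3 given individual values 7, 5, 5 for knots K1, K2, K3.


The Seifert genus is additive under connected sum.
Seifert genus(K1 # K2 # K3) = (7) + (5) + (5)
= 17

17


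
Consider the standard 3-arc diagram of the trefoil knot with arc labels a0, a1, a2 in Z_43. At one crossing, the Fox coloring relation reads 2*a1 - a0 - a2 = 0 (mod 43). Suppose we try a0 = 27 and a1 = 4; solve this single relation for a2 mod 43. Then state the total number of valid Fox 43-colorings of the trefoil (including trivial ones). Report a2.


Step 1: Apply the given crossing relation 2*a1 - a0 - a2 = 0 (mod 43).
  a2 = 2*a1 - a0 mod 43
  a2 = 2*4 - 27 mod 43
  a2 = 8 - 27 mod 43
  a2 = -19 mod 43 = 24
Step 2: The trefoil has determinant 3.
  Number of Fox p-colorings (p prime) is p^2 if p = 3, else p.
  Since 43 does not divide 3, only trivial (constant) colorings exist.
  (So the trial a0 = 27, a1 = 4 with a0 != a1 does NOT extend to a valid coloring of the whole trefoil: the other two crossing relations require 3*(a1 - a0) = 0 (mod 43), which fails.)
  Total colorings = 43
Step 3: a2 = 24, total Fox 43-colorings = 43

24


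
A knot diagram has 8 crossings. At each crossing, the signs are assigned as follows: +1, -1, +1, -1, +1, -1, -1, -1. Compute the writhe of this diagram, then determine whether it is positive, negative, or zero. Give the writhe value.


Step 1: Count positive crossings (+1).
Positive crossings: 3
Step 2: Count negative crossings (-1).
Negative crossings: 5
Step 3: Writhe = (positive) - (negative)
w = 3 - 5 = -2
Step 4: |w| = 2, and w is negative

-2


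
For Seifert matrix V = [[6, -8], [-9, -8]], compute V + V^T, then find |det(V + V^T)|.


Step 1: Form V + V^T where V = [[6, -8], [-9, -8]]
  V^T = [[6, -9], [-8, -8]]
  V + V^T = [[12, -17], [-17, -16]]
Step 2: det(V + V^T) = 12*(-16) - (-17)*(-17)
  = -192 - 289 = -481
Step 3: Knot determinant = |det(V + V^T)| = |-481| = 481

481


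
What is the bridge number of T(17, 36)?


The bridge number of T(p,q) is min(p,q).
min(17, 36) = 17

17


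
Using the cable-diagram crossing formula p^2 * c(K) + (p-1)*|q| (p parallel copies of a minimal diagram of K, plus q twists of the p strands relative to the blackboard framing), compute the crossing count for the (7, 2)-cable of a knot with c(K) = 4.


Step 1: Each of the c(K) crossings of the companion diagram becomes p*p = p^2 crossings among the p parallel strands, and each of the |q| twists s_1 s_2 ... s_(p-1) adds (p-1) crossings.
  Crossings = p^2 * c(K) + (p-1)*|q|
Step 2: = 7^2 * 4 + (7-1)*2
Step 3: = 49*4 + 6*2
Step 4: = 196 + 12 = 208

208


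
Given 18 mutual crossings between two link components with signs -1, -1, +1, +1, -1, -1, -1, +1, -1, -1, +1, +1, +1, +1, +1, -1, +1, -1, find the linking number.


Step 1: Count positive crossings: 9
Step 2: Count negative crossings: 9
Step 3: Sum of signs = 9 - 9 = 0
Step 4: Linking number = sum/2 = 0/2 = 0

0


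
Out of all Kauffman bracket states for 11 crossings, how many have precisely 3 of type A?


We choose which 3 of 11 crossings get A-smoothings.
C(11, 3) = 11! / (3! * 8!)
= 165

165


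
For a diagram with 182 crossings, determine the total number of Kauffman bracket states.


Each crossing contributes 2 choices (A-smoothing or B-smoothing).
Total states = 2^182 = 6129982163463555433433388108601236734474956488734408704

6129982163463555433433388108601236734474956488734408704


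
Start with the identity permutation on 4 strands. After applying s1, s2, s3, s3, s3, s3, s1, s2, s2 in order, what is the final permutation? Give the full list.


Starting with identity [1, 2, 3, 4].
Apply generators in sequence:
  After s1: [2, 1, 3, 4]
  After s2: [2, 3, 1, 4]
  After s3: [2, 3, 4, 1]
  After s3: [2, 3, 1, 4]
  After s3: [2, 3, 4, 1]
  After s3: [2, 3, 1, 4]
  After s1: [3, 2, 1, 4]
  After s2: [3, 1, 2, 4]
  After s2: [3, 2, 1, 4]
Final permutation: [3, 2, 1, 4]

[3, 2, 1, 4]


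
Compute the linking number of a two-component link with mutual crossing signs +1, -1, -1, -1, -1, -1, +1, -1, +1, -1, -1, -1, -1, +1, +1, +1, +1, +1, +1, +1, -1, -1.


Step 1: Count positive crossings: 10
Step 2: Count negative crossings: 12
Step 3: Sum of signs = 10 - 12 = -2
Step 4: Linking number = sum/2 = -2/2 = -1

-1


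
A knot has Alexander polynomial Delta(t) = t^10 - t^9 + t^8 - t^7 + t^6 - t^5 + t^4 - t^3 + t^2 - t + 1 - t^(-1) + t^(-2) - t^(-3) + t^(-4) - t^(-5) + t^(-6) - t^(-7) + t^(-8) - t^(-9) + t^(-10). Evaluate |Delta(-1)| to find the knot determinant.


Step 1: The polynomial has 21 terms with alternating signs, exponents from 10 down to -10.
Step 2: Substitute t = -1. The i-th term has coefficient (-1)^i and exponent (m-i),
  so its value is (-1)^i * (-1)^(m-i) = (-1)^m = 1 for every i.
Step 3: All 21 terms equal 1, so Delta(-1) = 21 * (1) = 21
Step 4: |Delta(-1)| = 21

21


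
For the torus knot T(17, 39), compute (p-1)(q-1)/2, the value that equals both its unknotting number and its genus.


For a torus knot T(p,q), both the unknotting number and genus equal (p-1)(q-1)/2.
= (17-1)(39-1)/2
= 16*38/2
= 608/2 = 304

304


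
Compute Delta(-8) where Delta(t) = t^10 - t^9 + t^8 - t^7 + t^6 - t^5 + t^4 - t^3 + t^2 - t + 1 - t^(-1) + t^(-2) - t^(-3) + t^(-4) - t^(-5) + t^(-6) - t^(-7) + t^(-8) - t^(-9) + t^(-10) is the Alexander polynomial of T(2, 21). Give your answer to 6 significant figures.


Substituting t = -8 into Delta(t) = t^10 - t^9 + t^8 - t^7 + t^6 - t^5 + t^4 - t^3 + t^2 - t + 1 - t^(-1) + t^(-2) - t^(-3) + t^(-4) - t^(-5) + t^(-6) - t^(-7) + t^(-8) - t^(-9) + t^(-10):
Term values: (1073741824) + (134217728) + (16777216) + (2097152) + (262144) + (32768) + (4096) + (512) + (64) + (8) + (1) + (0.125) + (0.015625) + (0.00195312) + (0.000244141) + (3.05176e-05) + (3.8147e-06) + (4.76837e-07) + (5.96046e-08) + (7.45058e-09) + (9.31323e-10)
Sum = 1227133513
Rounded to 6 significant figures: 1.22713e+09

1.22713e+09


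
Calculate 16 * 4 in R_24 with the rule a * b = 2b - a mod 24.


16 * 4 = 2*4 - 16 mod 24
= 8 - 16 mod 24
= -8 mod 24 = 16

16


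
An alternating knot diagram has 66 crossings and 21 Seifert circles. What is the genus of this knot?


For alternating knots, g = (c - s + 1)/2.
= (66 - 21 + 1)/2
= 46/2 = 23

23


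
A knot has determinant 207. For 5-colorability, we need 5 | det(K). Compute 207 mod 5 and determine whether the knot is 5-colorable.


Step 1: A knot is p-colorable if and only if p divides its determinant.
Step 2: Compute 207 mod 5.
207 = 41 * 5 + 2
Step 3: 207 mod 5 = 2
Step 4: The knot is 5-colorable: no

2


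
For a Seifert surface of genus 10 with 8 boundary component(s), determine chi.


chi = 2 - 2g - b
= 2 - 2*10 - 8
= 2 - 20 - 8 = -26

-26


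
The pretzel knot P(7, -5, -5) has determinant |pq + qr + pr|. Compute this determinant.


Step 1: Compute pq + qr + pr.
pq = 7*(-5) = -35
qr = (-5)*(-5) = 25
pr = 7*(-5) = -35
pq + qr + pr = -35 + 25 + (-35) = -45
Step 2: Take absolute value.
det(P(7,-5,-5)) = |-45| = 45

45


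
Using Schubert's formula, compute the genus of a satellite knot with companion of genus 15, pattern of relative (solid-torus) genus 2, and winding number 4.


Schubert: g(satellite) = g_rel(pattern) + |winding| * g(companion),
where g_rel(pattern) is the genus of the pattern relative to the solid torus.
= 2 + 4 * 15
= 2 + 60 = 62

62


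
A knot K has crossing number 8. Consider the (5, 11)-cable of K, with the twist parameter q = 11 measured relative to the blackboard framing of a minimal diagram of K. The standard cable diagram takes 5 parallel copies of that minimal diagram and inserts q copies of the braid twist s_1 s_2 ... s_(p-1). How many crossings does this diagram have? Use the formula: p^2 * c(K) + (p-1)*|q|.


Step 1: Each of the c(K) crossings of the companion diagram becomes p*p = p^2 crossings among the p parallel strands, and each of the |q| twists s_1 s_2 ... s_(p-1) adds (p-1) crossings.
  Crossings = p^2 * c(K) + (p-1)*|q|
Step 2: = 5^2 * 8 + (5-1)*11
Step 3: = 25*8 + 4*11
Step 4: = 200 + 44 = 244

244


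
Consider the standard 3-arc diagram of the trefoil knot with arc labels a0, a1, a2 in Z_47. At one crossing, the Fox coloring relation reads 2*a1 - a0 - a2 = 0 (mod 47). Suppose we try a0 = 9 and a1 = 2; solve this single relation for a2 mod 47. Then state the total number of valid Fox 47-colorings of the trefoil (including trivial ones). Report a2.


Step 1: Apply the given crossing relation 2*a1 - a0 - a2 = 0 (mod 47).
  a2 = 2*a1 - a0 mod 47
  a2 = 2*2 - 9 mod 47
  a2 = 4 - 9 mod 47
  a2 = -5 mod 47 = 42
Step 2: The trefoil has determinant 3.
  Number of Fox p-colorings (p prime) is p^2 if p = 3, else p.
  Since 47 does not divide 3, only trivial (constant) colorings exist.
  (So the trial a0 = 9, a1 = 2 with a0 != a1 does NOT extend to a valid coloring of the whole trefoil: the other two crossing relations require 3*(a1 - a0) = 0 (mod 47), which fails.)
  Total colorings = 47
Step 3: a2 = 42, total Fox 47-colorings = 47

42


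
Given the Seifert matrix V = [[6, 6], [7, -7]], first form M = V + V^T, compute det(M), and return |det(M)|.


Step 1: Form V + V^T where V = [[6, 6], [7, -7]]
  V^T = [[6, 7], [6, -7]]
  V + V^T = [[12, 13], [13, -14]]
Step 2: det(V + V^T) = 12*(-14) - 13*13
  = -168 - 169 = -337
Step 3: Knot determinant = |det(V + V^T)| = |-337| = 337

337


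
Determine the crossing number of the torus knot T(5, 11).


For a torus knot T(p, q) with gcd(p,q)=1,
the crossing number is min(p*(q-1), q*(p-1)).
p*(q-1) = 5*10 = 50
q*(p-1) = 11*4 = 44
min(50, 44) = 44

44


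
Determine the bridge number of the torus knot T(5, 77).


The bridge number of T(p,q) is min(p,q).
min(5, 77) = 5

5


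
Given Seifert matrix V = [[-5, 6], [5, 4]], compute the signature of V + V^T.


Step 1: V + V^T = [[-10, 11], [11, 8]]
Step 2: trace = -2, det = -201
Step 3: Discriminant = (-2)^2 - 4*(-201) = 808
Step 4: Eigenvalues: 13.2127, -15.2127
Step 5: Signature = (# positive eigenvalues) - (# negative eigenvalues) = 0

0


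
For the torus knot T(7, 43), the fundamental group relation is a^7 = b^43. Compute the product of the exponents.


The relation is a^7 = b^43.
Product of exponents = 7 * 43
= 301

301


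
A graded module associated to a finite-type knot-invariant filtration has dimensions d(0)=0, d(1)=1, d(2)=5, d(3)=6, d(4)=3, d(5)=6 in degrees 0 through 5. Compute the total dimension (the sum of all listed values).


Total dimension = d(0) + d(1) + ... + d(5)
= 0 + 1 + 5 + 6 + 3 + 6
= 21

21


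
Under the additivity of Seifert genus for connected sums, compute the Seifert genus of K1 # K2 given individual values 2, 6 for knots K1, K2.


The Seifert genus is additive under connected sum.
Seifert genus(K1 # K2) = (2) + (6)
= 8

8


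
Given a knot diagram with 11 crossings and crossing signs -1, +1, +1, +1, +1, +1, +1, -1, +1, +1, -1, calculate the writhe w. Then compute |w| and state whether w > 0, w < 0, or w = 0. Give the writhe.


Step 1: Count positive crossings (+1).
Positive crossings: 8
Step 2: Count negative crossings (-1).
Negative crossings: 3
Step 3: Writhe = (positive) - (negative)
w = 8 - 3 = 5
Step 4: |w| = 5, and w is positive

5


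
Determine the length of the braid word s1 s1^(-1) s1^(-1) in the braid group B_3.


The word length counts the number of generators (including inverses).
Listing each generator: s1, s1^(-1), s1^(-1)
There are 3 generators in this braid word.

3


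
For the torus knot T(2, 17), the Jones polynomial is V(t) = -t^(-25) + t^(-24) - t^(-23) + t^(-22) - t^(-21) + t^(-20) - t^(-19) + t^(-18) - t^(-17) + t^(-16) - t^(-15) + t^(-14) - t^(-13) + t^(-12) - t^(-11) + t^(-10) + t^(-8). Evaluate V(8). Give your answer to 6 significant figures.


Substituting t = 8 into V(t) = -t^(-25) + t^(-24) - t^(-23) + t^(-22) - t^(-21) + t^(-20) - t^(-19) + t^(-18) - t^(-17) + t^(-16) - t^(-15) + t^(-14) - t^(-13) + t^(-12) - t^(-11) + t^(-10) + t^(-8):
  (-)t^(-25) = -2.64698e-23
  (+)t^(-24) = 2.11758e-22
  (-)t^(-23) = -1.69407e-21
  (+)t^(-22) = 1.35525e-20
  (-)t^(-21) = -1.0842e-19
  (+)t^(-20) = 8.67362e-19
  (-)t^(-19) = -6.93889e-18
  (+)t^(-18) = 5.55112e-17
  (-)t^(-17) = -4.44089e-16
  (+)t^(-16) = 3.55271e-15
  (-)t^(-15) = -2.84217e-14
  (+)t^(-14) = 2.27374e-13
  (-)t^(-13) = -1.81899e-12
  (+)t^(-12) = 1.45519e-11
  (-)t^(-11) = -1.16415e-10
  (+)t^(-10) = 9.31323e-10
  (+)t^(-8) = 5.96046e-08
Sum = (-2.64698e-23) + (2.11758e-22) + (-1.69407e-21) + (1.35525e-20) + (-1.0842e-19) + (8.67362e-19) + (-6.93889e-18) + (5.55112e-17) + (-4.44089e-16) + (3.55271e-15) + (-2.84217e-14) + (2.27374e-13) + (-1.81899e-12) + (1.45519e-11) + (-1.16415e-10) + (9.31323e-10) + (5.96046e-08)
= 6.043248706e-08
Rounded to 6 significant figures: 6.04325e-08

6.04325e-08


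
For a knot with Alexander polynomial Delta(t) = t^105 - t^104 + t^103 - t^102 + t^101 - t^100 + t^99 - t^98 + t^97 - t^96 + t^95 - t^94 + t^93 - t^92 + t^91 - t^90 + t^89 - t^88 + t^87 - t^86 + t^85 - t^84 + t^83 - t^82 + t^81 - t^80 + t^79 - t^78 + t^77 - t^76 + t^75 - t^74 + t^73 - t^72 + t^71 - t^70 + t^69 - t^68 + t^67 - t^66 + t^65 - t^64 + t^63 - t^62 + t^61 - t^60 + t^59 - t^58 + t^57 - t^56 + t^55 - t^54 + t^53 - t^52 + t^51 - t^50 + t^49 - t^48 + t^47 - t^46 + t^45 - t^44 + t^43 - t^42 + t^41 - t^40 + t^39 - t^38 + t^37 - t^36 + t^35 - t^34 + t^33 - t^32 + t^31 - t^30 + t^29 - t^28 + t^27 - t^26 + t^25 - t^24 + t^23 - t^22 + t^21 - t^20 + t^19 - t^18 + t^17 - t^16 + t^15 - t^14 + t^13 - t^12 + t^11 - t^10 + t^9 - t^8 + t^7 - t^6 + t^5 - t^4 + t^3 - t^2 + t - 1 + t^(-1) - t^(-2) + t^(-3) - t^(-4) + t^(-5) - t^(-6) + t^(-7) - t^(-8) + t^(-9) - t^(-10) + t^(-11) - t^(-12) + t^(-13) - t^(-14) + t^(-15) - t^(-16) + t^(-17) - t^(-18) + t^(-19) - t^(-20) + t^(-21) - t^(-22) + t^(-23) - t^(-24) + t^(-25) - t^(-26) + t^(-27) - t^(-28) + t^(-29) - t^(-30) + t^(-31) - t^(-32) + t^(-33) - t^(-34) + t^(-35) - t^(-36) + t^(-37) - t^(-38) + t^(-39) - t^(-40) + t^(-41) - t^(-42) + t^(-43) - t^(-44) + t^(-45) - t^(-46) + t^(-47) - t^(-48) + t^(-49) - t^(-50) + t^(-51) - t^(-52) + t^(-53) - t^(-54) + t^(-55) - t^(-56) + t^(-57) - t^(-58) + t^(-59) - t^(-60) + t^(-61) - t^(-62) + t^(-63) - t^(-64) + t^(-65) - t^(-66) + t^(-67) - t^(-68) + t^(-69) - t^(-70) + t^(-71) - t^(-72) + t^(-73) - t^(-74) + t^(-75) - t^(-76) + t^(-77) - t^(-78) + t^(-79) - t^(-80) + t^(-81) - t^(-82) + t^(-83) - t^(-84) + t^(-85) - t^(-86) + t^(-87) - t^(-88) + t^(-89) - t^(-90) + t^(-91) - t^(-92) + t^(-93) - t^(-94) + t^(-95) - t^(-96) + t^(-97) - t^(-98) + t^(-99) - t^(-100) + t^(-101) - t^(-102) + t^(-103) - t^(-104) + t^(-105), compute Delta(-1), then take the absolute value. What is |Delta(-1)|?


Step 1: The polynomial has 211 terms with alternating signs, exponents from 105 down to -105.
Step 2: Substitute t = -1. The i-th term has coefficient (-1)^i and exponent (m-i),
  so its value is (-1)^i * (-1)^(m-i) = (-1)^m = -1 for every i.
Step 3: All 211 terms equal -1, so Delta(-1) = 211 * (-1) = -211
Step 4: |Delta(-1)| = 211

211
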